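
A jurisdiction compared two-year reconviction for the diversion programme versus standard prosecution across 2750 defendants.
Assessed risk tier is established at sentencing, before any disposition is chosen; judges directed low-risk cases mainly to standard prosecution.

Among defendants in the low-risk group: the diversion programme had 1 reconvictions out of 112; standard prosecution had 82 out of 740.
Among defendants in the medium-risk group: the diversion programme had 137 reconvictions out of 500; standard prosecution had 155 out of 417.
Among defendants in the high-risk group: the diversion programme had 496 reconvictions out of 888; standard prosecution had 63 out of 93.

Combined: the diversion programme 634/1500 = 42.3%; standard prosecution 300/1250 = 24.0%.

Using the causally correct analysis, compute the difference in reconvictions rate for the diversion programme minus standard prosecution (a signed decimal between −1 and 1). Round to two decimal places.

-0.11

the diversion programme is lower inside every assessed risk tier stratum but standard prosecution is lower in aggregate. Whether to stratify depends on how assessed risk tier relates to the disposition.
Since assessed risk tier is a pre-existing factor (not a product of the disposition) and it affects the outcome on its own, it is a confounder. The stratified rates, not the pooled rate, identify the causal effect.
Adjusting over the population distribution of assessed risk tier: 0.310·(0.009−0.111) + 0.333·(0.274−0.372) + 0.357·(0.559−0.677) = -0.107.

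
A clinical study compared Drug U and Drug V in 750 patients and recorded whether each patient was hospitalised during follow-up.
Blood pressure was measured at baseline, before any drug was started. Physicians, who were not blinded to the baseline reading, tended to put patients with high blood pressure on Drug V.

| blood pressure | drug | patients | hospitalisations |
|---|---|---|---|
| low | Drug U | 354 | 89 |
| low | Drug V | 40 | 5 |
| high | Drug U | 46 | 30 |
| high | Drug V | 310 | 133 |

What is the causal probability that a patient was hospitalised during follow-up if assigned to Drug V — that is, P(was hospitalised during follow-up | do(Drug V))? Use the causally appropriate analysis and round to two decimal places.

Drug V is lower inside every blood pressure stratum but Drug U is lower in aggregate. Whether to stratify depends on how blood pressure relates to the drug.
Blood pressure is set before the drug has any effect — it is not caused by the drug — and it independently drives the outcome. That makes it a confounder, so the causal comparison is within blood pressure levels.
Standardising Drug V to the population blood pressure mix: 0.525·5/40 + 0.475·133/310 = 0.269.

0.27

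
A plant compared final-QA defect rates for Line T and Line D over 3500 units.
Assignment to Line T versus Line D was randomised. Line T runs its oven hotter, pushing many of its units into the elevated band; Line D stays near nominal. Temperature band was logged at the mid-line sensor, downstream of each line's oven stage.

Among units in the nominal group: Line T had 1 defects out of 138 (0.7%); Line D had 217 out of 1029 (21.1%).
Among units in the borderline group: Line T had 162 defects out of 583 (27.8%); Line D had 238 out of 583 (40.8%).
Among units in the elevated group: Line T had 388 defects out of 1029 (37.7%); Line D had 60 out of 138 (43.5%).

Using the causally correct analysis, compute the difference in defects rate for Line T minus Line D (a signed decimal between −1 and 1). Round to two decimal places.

+0.02

The stratified and pooled comparisons disagree (Line T wins within each in-process temperature band; Line D wins overall), so the answer turns on the causal role of in-process temperature band.
In-process temperature band lies on the pathway line → in-process temperature band → outcome, so adjusting for it blocks the indirect effect. For the total causal effect of line, use the unadjusted pooled rates.
The causal difference is the pooled difference: 0.315 − 0.294 = +0.021.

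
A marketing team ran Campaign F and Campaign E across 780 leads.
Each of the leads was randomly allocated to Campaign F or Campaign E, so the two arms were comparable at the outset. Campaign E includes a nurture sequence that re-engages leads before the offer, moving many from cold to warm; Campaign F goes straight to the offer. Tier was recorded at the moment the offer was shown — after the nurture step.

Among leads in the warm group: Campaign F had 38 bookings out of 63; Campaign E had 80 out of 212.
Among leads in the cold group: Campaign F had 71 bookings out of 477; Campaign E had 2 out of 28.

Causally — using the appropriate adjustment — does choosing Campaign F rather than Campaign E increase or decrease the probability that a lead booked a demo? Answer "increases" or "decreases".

decreases

Within every engagement tier level Campaign F has the higher rate, yet pooled Campaign E does — Simpson's reversal.
The distribution of engagement tier is itself part of what the campaign does — it is an intermediate outcome. Holding it fixed would remove that part of the effect; the total effect is the pooled difference.
Pooled: Campaign F 20.2% vs Campaign E 34.2%; Campaign E is higher overall.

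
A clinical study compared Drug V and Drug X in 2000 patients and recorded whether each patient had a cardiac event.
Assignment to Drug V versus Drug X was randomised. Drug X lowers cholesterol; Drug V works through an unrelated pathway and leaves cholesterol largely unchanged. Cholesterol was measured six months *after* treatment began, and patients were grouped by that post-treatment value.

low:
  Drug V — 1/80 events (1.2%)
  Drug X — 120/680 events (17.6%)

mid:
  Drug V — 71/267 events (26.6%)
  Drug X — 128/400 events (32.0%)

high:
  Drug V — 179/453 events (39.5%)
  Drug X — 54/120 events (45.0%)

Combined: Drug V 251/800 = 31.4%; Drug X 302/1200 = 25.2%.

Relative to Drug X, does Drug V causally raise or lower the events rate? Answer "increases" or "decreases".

Cholesterol is downstream of the drug. One should not condition on a consequence of treatment, so the overall rates are the right comparison.
Pooled: Drug V 31.4% vs Drug X 25.2%; Drug X is lower overall.

increases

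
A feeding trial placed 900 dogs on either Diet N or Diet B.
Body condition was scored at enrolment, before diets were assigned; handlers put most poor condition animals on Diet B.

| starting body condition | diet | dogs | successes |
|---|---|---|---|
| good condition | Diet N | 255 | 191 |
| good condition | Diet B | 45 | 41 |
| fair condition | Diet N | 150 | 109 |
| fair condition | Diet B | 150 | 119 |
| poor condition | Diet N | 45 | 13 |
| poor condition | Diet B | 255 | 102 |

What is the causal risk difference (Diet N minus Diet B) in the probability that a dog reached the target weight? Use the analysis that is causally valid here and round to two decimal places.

The imbalance in starting body condition arose from how dogs were allocated, not from anything the diet did; and starting body condition independently affects the outcome. The pooled gap is confounded — condition on starting body condition.
Adjusting over the population distribution of starting body condition: 0.333·(0.749−0.911) + 0.333·(0.727−0.793) + 0.333·(0.289−0.400) = -0.113.

-0.11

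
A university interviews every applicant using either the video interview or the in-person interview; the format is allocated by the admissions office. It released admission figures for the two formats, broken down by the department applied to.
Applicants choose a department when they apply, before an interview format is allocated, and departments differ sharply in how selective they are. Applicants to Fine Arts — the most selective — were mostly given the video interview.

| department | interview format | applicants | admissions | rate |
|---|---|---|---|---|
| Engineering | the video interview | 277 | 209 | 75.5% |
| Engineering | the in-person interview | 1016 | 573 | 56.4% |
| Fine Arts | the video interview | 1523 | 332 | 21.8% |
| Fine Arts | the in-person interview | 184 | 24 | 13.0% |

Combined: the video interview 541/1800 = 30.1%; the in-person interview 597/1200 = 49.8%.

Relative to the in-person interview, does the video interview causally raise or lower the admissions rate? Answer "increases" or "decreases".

The stratified and pooled comparisons disagree (the video interview wins within each department; the in-person interview wins overall), so the answer turns on the causal role of department.
The imbalance in department arose from how applicants were allocated, not from anything the interview format did; and department independently affects the outcome. The pooled gap is confounded — condition on department.
Within each level — Engineering: 75.5% vs 56.4%; Fine Arts: 21.8% vs 13.0% — the video interview is higher every time.

increases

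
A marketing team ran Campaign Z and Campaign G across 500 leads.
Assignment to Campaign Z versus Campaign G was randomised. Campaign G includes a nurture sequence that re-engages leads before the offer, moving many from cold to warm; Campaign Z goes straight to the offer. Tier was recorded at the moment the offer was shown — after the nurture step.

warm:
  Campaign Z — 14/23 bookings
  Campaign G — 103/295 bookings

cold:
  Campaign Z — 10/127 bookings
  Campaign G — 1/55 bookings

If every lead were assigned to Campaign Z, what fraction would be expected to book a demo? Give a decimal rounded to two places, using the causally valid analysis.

The distribution of engagement tier is itself part of what the campaign does — it is an intermediate outcome. Holding it fixed would remove that part of the effect; the total effect is the pooled difference.
So P(outcome | do(Campaign Z)) is just the pooled rate for Campaign Z: 24/150 = 0.160.

0.16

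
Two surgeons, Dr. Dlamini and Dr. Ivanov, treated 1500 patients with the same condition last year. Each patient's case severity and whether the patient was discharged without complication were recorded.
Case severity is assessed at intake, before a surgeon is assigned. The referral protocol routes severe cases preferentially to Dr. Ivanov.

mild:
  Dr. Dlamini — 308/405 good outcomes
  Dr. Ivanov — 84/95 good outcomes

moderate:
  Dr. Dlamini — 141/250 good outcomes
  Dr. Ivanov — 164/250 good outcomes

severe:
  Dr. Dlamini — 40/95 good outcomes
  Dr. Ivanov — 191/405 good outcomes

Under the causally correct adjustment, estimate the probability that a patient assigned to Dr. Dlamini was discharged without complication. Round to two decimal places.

The case severity-specific comparison favours Dr. Ivanov throughout, but the pooled figures favour Dr. Dlamini. The question is whether to condition on case severity.
The imbalance in case severity arose from how patients were allocated, not from anything the surgeon did; and case severity independently affects the outcome. The pooled gap is confounded — condition on case severity.
Standardising Dr. Dlamini to the population case severity mix: 0.333·308/405 + 0.333·141/250 + 0.333·40/95 = 0.582.

0.58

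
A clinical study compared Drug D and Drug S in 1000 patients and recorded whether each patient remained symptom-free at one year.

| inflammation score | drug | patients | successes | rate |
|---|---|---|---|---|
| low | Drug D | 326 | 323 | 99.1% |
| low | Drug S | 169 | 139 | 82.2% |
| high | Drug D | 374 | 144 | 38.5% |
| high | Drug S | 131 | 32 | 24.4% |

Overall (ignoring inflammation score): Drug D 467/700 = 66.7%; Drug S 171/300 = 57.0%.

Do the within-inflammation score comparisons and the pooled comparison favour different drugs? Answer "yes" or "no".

no

Within each inflammation score level (low 99.1% vs 82.2%; high 38.5% vs 24.4%), Drug D has the higher rate every time. Pooled: 66.7% vs 57.0% — Drug D has the higher rate overall. They agree.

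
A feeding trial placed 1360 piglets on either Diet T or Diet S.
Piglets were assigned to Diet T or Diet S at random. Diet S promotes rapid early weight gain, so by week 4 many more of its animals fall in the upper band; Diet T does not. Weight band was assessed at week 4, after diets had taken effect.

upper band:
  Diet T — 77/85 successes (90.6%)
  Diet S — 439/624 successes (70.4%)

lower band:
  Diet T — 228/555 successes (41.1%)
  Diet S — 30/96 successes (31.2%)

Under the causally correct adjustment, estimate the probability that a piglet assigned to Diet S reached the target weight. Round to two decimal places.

0.65

The week-4 weight band-specific comparison favours Diet T throughout, but the pooled figures favour Diet S. The question is whether to condition on week-4 weight band.
Week-4 weight band lies on the pathway diet → week-4 weight band → outcome, so adjusting for it blocks the indirect effect. For the total causal effect of diet, use the unadjusted pooled rates.
So P(outcome | do(Diet S)) is just the pooled rate for Diet S: 469/720 = 0.651.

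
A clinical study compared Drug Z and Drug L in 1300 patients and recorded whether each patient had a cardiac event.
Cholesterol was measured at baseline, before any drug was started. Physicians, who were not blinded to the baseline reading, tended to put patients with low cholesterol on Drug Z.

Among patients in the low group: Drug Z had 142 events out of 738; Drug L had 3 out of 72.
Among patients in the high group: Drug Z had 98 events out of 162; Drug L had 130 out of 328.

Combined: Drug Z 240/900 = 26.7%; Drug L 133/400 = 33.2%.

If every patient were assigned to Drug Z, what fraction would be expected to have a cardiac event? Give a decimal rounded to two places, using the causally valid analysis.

Since cholesterol is a pre-existing factor (not a product of the drug) and it affects the outcome on its own, it is a confounder. The stratified rates, not the pooled rate, identify the causal effect.
Standardising Drug Z to the population cholesterol mix: 0.623·142/738 + 0.377·98/162 = 0.348.

0.35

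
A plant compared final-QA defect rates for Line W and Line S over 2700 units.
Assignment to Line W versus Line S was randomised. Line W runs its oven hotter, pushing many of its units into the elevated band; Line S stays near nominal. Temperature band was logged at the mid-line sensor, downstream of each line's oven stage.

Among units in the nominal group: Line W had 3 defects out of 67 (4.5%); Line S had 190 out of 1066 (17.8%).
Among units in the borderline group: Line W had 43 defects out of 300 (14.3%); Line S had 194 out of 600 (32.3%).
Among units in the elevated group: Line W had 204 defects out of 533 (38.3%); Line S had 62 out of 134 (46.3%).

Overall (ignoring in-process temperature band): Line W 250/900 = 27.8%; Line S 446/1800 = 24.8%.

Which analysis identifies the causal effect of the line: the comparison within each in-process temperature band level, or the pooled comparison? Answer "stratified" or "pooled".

pooled

Line W is lower inside every in-process temperature band stratum but Line S is lower in aggregate. Whether to stratify depends on how in-process temperature band relates to the line.
In-process temperature band here is a post-treatment variable shaped by the line; conditioning on it would introduce bias rather than remove it. The overall comparison is the causal one.
Pooled: Line W 27.8% vs Line S 24.8%; Line S is lower overall.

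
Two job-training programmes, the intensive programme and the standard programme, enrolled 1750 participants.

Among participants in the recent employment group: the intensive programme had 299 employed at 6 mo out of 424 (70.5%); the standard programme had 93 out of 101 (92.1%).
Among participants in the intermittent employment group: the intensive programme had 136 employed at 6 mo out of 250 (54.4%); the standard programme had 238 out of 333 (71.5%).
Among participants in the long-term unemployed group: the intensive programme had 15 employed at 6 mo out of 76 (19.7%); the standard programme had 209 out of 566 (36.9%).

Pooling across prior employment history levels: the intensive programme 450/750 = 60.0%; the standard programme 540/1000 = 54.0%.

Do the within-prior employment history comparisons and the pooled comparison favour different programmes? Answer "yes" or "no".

Within each prior employment history level (recent employment 70.5% vs 92.1%; intermittent employment 54.4% vs 71.5%; long-term unemployed 19.7% vs 36.9%), the standard programme has the higher rate every time. Pooled: 60.0% vs 54.0% — the intensive programme has the higher rate overall. The two comparisons disagree.

yes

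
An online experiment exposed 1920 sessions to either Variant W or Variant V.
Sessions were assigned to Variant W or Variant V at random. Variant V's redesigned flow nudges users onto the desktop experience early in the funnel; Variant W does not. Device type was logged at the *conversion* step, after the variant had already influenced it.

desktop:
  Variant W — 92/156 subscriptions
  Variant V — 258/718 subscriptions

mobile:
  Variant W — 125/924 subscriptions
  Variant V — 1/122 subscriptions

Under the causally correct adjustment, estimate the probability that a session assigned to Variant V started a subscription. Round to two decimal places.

Variant W is higher inside every device type stratum but Variant V is higher in aggregate. Whether to stratify depends on how device type relates to the variant.
Device type lies on the pathway variant → device type → outcome, so adjusting for it blocks the indirect effect. For the total causal effect of variant, use the unadjusted pooled rates.
So P(outcome | do(Variant V)) is just the pooled rate for Variant V: 259/840 = 0.308.

0.31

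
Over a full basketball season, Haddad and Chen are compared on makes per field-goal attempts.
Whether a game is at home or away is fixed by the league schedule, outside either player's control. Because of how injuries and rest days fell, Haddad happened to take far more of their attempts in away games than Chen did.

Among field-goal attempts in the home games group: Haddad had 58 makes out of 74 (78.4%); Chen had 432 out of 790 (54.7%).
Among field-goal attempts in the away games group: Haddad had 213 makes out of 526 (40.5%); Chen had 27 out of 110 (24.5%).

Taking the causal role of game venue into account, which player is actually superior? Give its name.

Haddad is higher inside every game venue stratum but Chen is higher in aggregate. Whether to stratify depends on how game venue relates to the player.
Since game venue is a pre-existing factor (not a product of the player) and it affects the outcome on its own, it is a confounder. The stratified rates, not the pooled rate, identify the causal effect.
Within each level — home games: 78.4% vs 54.7%; away games: 40.5% vs 24.5% — Haddad is higher every time.

Haddad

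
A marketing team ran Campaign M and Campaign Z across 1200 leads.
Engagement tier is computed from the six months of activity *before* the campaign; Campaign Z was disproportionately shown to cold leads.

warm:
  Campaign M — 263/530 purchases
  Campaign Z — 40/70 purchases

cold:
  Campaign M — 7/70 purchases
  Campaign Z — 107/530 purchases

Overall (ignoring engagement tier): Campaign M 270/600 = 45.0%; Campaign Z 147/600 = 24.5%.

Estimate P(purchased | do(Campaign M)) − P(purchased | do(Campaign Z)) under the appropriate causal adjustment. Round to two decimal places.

-0.09

Here engagement tier is a common cause — it drives both which campaign a case falls under and the outcome. The crude comparison mixes populations; the stratum-specific rates are the causally relevant ones.
Adjusting over the population distribution of engagement tier: 0.500·(0.496−0.571) + 0.500·(0.100−0.202) = -0.089.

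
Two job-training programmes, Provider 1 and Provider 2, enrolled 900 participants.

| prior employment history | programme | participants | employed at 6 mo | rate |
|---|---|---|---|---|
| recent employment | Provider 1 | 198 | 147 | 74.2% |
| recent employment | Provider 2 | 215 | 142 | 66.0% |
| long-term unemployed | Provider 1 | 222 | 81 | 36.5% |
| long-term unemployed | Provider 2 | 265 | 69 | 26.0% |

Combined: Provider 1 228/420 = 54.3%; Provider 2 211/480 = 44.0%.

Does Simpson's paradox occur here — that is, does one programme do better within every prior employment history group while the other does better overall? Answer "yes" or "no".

no

Within each prior employment history level (recent employment 74.2% vs 66.0%; long-term unemployed 36.5% vs 26.0%), Provider 1 has the higher rate every time. Pooled: 54.3% vs 44.0% — Provider 1 has the higher rate overall. They agree.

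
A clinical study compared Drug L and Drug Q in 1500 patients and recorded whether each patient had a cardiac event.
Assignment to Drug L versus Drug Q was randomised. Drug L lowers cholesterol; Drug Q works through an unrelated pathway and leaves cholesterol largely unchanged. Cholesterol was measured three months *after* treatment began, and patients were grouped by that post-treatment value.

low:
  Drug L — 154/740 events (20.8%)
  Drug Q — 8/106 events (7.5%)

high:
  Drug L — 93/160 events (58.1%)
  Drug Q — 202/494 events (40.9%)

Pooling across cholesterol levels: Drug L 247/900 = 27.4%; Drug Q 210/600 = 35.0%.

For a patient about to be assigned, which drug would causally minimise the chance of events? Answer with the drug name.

The stratified and pooled comparisons disagree (Drug Q wins within each cholesterol; Drug L wins overall), so the answer turns on the causal role of cholesterol.
Cholesterol is recorded after the drug and is itself shifted by it — it sits on the causal path from drug to outcome. Conditioning on a mediator would strip out part of the effect we want; the pooled comparison gives the total causal effect.
Pooled: Drug L 27.4% vs Drug Q 35.0%; Drug L is lower overall.

Drug L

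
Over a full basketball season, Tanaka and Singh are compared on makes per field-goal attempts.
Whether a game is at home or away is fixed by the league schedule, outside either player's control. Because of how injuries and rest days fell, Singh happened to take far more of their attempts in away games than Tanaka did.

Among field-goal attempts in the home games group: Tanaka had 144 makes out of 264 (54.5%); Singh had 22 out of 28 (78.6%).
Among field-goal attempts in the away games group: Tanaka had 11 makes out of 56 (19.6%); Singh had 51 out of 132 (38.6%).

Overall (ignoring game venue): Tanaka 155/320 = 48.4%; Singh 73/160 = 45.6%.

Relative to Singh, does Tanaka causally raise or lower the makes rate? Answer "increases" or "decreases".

The game venue-specific comparison favours Singh throughout, but the pooled figures favour Tanaka. The question is whether to condition on game venue.
Nothing the player does changes game venue; the imbalance is an allocation artefact. With game venue also predicting the outcome, the pooled figure is confounded, and the within-stratum comparison is the causal one.
Within each level — home games: 54.5% vs 78.6%; away games: 19.6% vs 38.6% — Singh is higher every time.

decreases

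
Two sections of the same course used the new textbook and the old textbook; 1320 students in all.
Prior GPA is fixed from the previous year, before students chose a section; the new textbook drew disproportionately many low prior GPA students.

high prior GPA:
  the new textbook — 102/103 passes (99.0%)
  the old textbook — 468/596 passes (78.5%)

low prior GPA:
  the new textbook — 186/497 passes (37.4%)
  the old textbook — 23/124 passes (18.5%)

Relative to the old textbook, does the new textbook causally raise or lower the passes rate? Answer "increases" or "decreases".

Nothing the teaching method does changes prior GPA band; the imbalance is an allocation artefact. With prior GPA band also predicting the outcome, the pooled figure is confounded, and the within-stratum comparison is the causal one.
Within each level — high prior GPA: 99.0% vs 78.5%; low prior GPA: 37.4% vs 18.5% — the new textbook is higher every time.

increases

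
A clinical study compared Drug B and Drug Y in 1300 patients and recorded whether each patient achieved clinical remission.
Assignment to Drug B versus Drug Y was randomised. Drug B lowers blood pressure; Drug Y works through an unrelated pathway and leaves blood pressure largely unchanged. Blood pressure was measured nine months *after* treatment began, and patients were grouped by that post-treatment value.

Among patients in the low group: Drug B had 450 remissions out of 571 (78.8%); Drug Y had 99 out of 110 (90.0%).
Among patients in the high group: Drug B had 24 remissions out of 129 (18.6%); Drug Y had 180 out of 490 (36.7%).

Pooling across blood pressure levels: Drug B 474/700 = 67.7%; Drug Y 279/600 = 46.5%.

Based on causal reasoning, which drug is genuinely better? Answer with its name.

Drug B

The distribution of blood pressure is itself part of what the drug does — it is an intermediate outcome. Holding it fixed would remove that part of the effect; the total effect is the pooled difference.
Pooled: Drug B 67.7% vs Drug Y 46.5%; Drug B is higher overall.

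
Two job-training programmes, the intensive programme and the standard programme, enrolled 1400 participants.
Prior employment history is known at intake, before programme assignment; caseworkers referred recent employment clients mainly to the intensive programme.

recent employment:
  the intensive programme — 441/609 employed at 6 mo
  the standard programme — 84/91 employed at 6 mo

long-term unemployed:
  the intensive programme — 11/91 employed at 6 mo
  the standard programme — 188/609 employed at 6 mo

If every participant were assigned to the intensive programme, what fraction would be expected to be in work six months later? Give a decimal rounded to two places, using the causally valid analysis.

The prior employment history-specific comparison favours the standard programme throughout, but the pooled figures favour the intensive programme. The question is whether to condition on prior employment history.
Here prior employment history is a common cause — it drives both which programme a case falls under and the outcome. The crude comparison mixes populations; the stratum-specific rates are the causally relevant ones.
Standardising the intensive programme to the population prior employment history mix: 0.500·441/609 + 0.500·11/91 = 0.423.

0.42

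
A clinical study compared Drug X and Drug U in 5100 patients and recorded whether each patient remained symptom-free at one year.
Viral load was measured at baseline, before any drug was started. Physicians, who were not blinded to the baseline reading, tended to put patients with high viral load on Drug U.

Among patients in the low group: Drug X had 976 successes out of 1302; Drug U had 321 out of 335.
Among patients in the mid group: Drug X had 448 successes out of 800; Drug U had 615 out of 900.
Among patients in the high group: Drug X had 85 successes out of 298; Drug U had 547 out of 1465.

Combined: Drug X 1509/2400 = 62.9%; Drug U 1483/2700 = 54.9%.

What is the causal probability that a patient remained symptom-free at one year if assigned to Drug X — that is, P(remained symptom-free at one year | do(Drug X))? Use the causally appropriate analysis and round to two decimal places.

0.53

Nothing the drug does changes viral load; the imbalance is an allocation artefact. With viral load also predicting the outcome, the pooled figure is confounded, and the within-stratum comparison is the causal one.
Standardising Drug X to the population viral load mix: 0.321·976/1302 + 0.333·448/800 + 0.346·85/298 = 0.526.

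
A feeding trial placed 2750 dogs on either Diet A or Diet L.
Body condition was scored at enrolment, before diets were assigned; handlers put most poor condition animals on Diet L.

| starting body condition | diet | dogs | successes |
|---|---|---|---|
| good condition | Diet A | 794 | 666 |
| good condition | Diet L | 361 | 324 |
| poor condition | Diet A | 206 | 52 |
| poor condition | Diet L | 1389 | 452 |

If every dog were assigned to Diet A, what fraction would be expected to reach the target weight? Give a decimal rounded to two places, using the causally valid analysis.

The starting body condition-specific comparison favours Diet L throughout, but the pooled figures favour Diet A. The question is whether to condition on starting body condition.
Since starting body condition is a pre-existing factor (not a product of the diet) and it affects the outcome on its own, it is a confounder. The stratified rates, not the pooled rate, identify the causal effect.
Standardising Diet A to the population starting body condition mix: 0.420·666/794 + 0.580·52/206 = 0.499.

0.50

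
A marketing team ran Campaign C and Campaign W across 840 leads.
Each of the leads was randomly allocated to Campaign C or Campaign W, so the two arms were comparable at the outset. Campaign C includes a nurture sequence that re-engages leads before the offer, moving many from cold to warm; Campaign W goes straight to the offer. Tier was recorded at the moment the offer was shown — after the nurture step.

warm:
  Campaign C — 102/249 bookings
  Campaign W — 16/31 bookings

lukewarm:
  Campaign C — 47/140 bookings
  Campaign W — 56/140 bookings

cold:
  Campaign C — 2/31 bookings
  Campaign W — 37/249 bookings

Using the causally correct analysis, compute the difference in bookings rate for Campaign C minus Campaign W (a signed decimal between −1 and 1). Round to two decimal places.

+0.10

Engagement tier is downstream of the campaign. One should not condition on a consequence of treatment, so the overall rates are the right comparison.
The causal difference is the pooled difference: 0.360 − 0.260 = +0.100.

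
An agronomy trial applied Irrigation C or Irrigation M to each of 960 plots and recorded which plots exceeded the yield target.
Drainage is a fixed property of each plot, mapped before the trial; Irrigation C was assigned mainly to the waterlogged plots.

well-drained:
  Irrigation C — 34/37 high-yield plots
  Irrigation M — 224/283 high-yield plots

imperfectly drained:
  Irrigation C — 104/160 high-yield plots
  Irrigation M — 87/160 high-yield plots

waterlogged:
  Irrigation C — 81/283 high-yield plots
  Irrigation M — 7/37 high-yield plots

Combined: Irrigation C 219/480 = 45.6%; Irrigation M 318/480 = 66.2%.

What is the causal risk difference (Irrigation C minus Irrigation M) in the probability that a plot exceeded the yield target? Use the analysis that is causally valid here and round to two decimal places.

+0.11

Field drainage satisfies the back-door criterion: it is not a descendant of the irrigation, and it blocks the spurious path from irrigation to outcome. Adjusting for it (i.e., using the within-field drainage rates) gives the causal effect.
Adjusting over the population distribution of field drainage: 0.333·(0.919−0.792) + 0.333·(0.650−0.544) + 0.333·(0.286−0.189) = +0.110.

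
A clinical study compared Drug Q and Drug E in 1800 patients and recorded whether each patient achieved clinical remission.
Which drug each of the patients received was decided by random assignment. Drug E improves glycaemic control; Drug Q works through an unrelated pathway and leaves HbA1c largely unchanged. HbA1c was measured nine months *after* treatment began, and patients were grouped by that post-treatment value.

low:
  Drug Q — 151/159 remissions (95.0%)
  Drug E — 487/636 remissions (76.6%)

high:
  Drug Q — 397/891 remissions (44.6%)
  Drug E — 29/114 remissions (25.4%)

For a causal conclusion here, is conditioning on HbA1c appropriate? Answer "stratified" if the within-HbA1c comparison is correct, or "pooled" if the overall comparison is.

pooled

The HbA1c-specific comparison favours Drug Q throughout, but the pooled figures favour Drug E. The question is whether to condition on HbA1c.
Stratifying would compare drugs among patients the drugs themselves sorted into HbA1c groups — a form of selection on an intermediate. The unconditioned pooled rates give the total causal effect.
Pooled: Drug Q 52.2% vs Drug E 68.8%; Drug E is higher overall.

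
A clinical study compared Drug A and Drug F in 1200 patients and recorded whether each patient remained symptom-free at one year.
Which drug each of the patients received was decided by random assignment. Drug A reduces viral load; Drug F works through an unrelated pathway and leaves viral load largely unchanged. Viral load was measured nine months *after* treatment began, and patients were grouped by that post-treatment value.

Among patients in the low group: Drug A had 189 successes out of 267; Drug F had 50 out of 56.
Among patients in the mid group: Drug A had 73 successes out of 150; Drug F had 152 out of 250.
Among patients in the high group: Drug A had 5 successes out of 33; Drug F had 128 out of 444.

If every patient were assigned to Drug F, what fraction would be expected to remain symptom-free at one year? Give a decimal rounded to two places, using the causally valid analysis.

0.44

Because the drug influences viral load, viral load is a post-treatment mediator, not a confounder. Stratifying on it would bias the estimate; the causal effect is the crude pooled difference.
So P(outcome | do(Drug F)) is just the pooled rate for Drug F: 330/750 = 0.440.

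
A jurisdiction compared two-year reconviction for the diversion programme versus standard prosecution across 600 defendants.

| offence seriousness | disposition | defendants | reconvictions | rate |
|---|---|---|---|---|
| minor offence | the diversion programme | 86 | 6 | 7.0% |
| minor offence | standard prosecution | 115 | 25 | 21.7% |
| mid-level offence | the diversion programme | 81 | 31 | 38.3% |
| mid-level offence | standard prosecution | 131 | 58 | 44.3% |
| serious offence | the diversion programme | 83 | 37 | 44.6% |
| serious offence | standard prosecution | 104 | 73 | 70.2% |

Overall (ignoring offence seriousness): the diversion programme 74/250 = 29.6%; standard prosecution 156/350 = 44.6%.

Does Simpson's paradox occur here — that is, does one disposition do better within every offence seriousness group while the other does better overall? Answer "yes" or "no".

Within each offence seriousness level (minor offence 7.0% vs 21.7%; mid-level offence 38.3% vs 44.3%; serious offence 44.6% vs 70.2%), the diversion programme has the lower rate every time. Pooled: 29.6% vs 44.6% — the diversion programme has the lower rate overall. They agree.

no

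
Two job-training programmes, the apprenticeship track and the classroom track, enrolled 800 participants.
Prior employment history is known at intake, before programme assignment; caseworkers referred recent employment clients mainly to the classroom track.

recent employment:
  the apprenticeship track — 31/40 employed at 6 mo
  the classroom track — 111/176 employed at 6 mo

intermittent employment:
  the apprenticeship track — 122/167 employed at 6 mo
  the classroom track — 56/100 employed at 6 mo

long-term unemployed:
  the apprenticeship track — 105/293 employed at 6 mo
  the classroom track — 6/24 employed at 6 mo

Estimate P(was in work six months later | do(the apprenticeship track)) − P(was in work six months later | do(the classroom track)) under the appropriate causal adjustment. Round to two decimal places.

+0.14

Nothing the programme does changes prior employment history; the imbalance is an allocation artefact. With prior employment history also predicting the outcome, the pooled figure is confounded, and the within-stratum comparison is the causal one.
Adjusting over the population distribution of prior employment history: 0.270·(0.775−0.631) + 0.334·(0.731−0.560) + 0.396·(0.358−0.250) = +0.139.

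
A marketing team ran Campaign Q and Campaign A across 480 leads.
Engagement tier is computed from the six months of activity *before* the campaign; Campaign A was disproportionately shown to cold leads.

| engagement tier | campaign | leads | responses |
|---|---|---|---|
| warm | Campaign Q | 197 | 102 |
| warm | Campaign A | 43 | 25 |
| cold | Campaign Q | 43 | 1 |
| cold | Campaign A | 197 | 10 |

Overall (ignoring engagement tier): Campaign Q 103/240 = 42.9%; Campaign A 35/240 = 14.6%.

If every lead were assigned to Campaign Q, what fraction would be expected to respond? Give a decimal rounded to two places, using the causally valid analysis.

0.27

Engagement tier satisfies the back-door criterion: it is not a descendant of the campaign, and it blocks the spurious path from campaign to outcome. Adjusting for it (i.e., using the within-engagement tier rates) gives the causal effect.
Standardising Campaign Q to the population engagement tier mix: 0.500·102/197 + 0.500·1/43 = 0.271.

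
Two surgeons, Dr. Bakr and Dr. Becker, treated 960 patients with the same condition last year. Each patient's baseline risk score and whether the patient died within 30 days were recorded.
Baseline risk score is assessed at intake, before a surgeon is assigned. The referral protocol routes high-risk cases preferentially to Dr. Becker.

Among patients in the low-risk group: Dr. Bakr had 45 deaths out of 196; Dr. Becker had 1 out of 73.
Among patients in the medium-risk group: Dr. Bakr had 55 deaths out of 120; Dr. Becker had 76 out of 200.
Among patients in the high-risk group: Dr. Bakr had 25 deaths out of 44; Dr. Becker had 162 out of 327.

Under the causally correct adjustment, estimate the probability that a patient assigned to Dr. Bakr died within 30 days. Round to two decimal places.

0.44

Nothing the surgeon does changes baseline risk score; the imbalance is an allocation artefact. With baseline risk score also predicting the outcome, the pooled figure is confounded, and the within-stratum comparison is the causal one.
Standardising Dr. Bakr to the population baseline risk score mix: 0.280·45/196 + 0.333·55/120 + 0.386·25/44 = 0.437.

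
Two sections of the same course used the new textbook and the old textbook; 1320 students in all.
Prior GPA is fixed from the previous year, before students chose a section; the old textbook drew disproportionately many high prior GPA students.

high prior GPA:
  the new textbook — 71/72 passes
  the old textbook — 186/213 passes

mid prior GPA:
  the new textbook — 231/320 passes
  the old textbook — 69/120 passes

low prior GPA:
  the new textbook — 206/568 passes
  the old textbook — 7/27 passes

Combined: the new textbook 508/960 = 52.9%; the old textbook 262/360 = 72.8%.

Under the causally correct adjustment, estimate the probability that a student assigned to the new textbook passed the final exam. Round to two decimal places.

0.62

Within every prior GPA band level the new textbook has the higher rate, yet pooled the old textbook does — Simpson's reversal.
Here prior GPA band is a common cause — it drives both which teaching method a case falls under and the outcome. The crude comparison mixes populations; the stratum-specific rates are the causally relevant ones.
Standardising the new textbook to the population prior GPA band mix: 0.216·71/72 + 0.333·231/320 + 0.451·206/568 = 0.617.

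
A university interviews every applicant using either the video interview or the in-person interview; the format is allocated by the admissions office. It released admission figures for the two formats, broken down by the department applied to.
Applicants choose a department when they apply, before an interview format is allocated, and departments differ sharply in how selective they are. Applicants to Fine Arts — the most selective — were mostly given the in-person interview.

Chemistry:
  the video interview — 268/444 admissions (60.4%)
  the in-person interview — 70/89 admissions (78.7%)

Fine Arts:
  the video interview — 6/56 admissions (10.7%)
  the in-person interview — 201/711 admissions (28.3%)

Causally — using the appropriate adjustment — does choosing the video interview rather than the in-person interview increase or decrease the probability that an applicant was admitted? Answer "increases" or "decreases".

decreases

Department differs across interview formats for reasons unrelated to any effect of the interview format itself, and it separately predicts the outcome — a classic confounder. We must compare within department levels.
Within each level — Chemistry: 60.4% vs 78.7%; Fine Arts: 10.7% vs 28.3% — the in-person interview is higher every time.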